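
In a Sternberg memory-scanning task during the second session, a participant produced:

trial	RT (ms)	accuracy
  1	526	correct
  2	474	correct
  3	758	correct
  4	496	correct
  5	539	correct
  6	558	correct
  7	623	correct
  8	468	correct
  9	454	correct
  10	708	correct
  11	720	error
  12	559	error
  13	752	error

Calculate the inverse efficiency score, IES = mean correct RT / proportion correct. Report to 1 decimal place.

Correct trials (n=10): 526, 474, 758, 496, 539, 558, 623, 468, 454, 708
Mean correct RT = 5604/10 = 560.4000 ms
Proportion correct = 10/13
IES = 560.4000 / (10/13) = 728.520 ms

728.5 ms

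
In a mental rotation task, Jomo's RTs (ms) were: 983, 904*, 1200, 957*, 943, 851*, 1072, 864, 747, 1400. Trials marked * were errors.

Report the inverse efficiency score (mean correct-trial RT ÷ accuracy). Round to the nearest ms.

Correct trials (n=7): 983, 1200, 943, 1072, 864, 747, 1400
Mean correct RT = 7209/7 = 1029.8571 ms
Proportion correct = 7/10
IES = 1029.8571 / (7/10) = 1471.224 ms

1471 ms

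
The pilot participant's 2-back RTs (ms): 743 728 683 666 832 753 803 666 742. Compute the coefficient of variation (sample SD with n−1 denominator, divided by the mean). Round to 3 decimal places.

0.079

n = 9, Σ = 6616, M = 735.1111
Σ(x−M)² = 26744.889; s = √(26744.889/8) = 57.8196
CV = 57.8196 / 735.1111 = 0.07865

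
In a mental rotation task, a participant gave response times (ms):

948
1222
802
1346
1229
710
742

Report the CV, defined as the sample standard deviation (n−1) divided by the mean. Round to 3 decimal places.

0.263

n = 7, Σ = 6999, M = 999.8571
Σ(x−M)² = 414012.857; s = √(414012.857/6) = 262.6826
CV = 262.6826 / 999.8571 = 0.26272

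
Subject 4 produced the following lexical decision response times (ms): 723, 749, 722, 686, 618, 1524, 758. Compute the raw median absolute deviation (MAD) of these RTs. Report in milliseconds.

35 ms

Sorted: 618, 686, 722, 723, 749, 758, 1524 → median = 723
|x − 723|: 0, 26, 1, 37, 105, 801, 35
Sorted deviations: 0, 1, 26, 35, 37, 105, 801 → MAD = 35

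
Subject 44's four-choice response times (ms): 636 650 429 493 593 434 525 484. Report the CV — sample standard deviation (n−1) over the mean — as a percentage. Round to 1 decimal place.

n = 8, Σ = 4244, M = 530.5000
Σ(x−M)² = 52530.000; s = √(52530.000/7) = 86.6273
CV = 86.6273 / 530.5000 = 0.16329 = 16.329%

16.3%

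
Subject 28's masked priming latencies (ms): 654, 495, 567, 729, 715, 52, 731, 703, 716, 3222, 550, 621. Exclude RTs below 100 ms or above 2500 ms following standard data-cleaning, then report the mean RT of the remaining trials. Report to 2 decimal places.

648.10 ms

Excluded: 52, 3222
Retained (n=10): Σ = 6481
Mean = 6481/10 = 648.1000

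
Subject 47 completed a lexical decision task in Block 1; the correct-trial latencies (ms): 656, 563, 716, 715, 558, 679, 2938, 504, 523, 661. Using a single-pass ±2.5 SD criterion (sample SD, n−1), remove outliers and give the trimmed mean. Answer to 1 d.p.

n = 10, ΣRT = 8513, M = 851.300
Σ(x−M)² = 4892784.10; s = √(4892784.10/9) = 737.321
Cutoffs: 851.300 ± 2.5·737.321 → [-992.0, 2694.6]
Outside: 2938 → excluded.
Retained (n=9): Σ = 5575, mean = 5575/9 = 619.444

619.4 ms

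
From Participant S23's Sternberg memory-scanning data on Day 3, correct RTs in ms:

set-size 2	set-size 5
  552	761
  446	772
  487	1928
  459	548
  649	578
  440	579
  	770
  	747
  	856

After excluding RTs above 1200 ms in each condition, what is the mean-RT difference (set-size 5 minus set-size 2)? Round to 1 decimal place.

set-size 5: exclude 1928
M(set-size 2) = 3033/6 = 505.500
M(set-size 5) = 5611/8 = 701.375
Difference = 701.375 − 505.500 = 195.875 ms

195.9 ms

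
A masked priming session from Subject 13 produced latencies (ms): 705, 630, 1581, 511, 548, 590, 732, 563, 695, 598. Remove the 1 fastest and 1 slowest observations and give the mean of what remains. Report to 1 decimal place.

632.6 ms

Sorted: 511, 548, 563, 590, 598, 630, 695, 705, 732, 1581
Drop lowest 1 (511) and highest 1 (1581)
Remaining (n=8): Σ = 5061, mean = 5061/8 = 632.625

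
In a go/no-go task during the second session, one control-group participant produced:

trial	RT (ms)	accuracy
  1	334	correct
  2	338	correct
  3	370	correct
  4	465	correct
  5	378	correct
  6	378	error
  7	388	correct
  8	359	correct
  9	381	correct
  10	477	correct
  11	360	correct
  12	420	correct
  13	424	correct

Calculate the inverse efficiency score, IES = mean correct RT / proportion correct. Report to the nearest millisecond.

424 ms

Correct trials (n=12): 334, 338, 370, 465, 378, 388, 359, 381, 477, 360, 420, 424
Mean correct RT = 4694/12 = 391.1667 ms
Proportion correct = 12/13
IES = 391.1667 / (12/13) = 423.764 ms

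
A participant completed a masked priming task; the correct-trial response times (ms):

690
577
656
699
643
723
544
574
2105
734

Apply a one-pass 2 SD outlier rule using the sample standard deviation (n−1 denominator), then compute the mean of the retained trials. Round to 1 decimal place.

n = 10, ΣRT = 7945, M = 794.500
Σ(x−M)² = 1947034.50; s = √(1947034.50/9) = 465.121
Cutoffs: 794.500 ± 2·465.121 → [-135.7, 1724.7]
Outside: 2105 → excluded.
Retained (n=9): Σ = 5840, mean = 5840/9 = 648.889

648.9 ms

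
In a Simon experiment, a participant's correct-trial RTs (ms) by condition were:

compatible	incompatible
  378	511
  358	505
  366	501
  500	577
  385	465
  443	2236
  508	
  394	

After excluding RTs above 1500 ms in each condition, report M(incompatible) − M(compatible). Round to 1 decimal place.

95.3 ms

incompatible: exclude 2236
M(compatible) = 3332/8 = 416.500
M(incompatible) = 2559/5 = 511.800
Difference = 511.800 − 416.500 = 95.300 ms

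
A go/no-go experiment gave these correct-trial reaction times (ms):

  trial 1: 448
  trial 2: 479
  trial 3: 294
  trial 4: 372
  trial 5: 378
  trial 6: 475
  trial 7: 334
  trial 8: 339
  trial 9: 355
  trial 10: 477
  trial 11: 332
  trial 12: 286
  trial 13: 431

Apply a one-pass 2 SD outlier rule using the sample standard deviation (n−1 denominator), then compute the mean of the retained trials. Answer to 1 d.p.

n = 13, ΣRT = 5000, M = 384.615
Σ(x−M)² = 58209.08; s = √(58209.08/12) = 69.647
Cutoffs: 384.615 ± 2·69.647 → [245.3, 523.9]
No RTs fall outside the cutoffs; all 13 retained. Mean = 5000/13 = 384.615

384.6 ms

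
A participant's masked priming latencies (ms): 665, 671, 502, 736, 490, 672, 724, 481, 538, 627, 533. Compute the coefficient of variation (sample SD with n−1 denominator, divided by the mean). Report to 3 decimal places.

0.160

n = 11, Σ = 6639, M = 603.5455
Σ(x−M)² = 93110.727; s = √(93110.727/10) = 96.4939
CV = 96.4939 / 603.5455 = 0.15988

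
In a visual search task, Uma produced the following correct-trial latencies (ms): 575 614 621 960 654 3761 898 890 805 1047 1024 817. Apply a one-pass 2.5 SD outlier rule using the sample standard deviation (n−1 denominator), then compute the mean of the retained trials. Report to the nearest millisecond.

n = 12, ΣRT = 12666, M = 1055.500
Σ(x−M)² = 8277539.00; s = √(8277539.00/11) = 867.470
Cutoffs: 1055.500 ± 2.5·867.470 → [-1113.2, 3224.2]
Outside: 3761 → excluded.
Retained (n=11): Σ = 8905, mean = 8905/11 = 809.545

810 ms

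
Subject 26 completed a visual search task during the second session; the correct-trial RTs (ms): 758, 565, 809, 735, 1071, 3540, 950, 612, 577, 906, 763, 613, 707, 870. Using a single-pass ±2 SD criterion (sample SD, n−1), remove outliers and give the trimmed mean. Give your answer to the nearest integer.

764 ms

n = 14, ΣRT = 13476, M = 962.571
Σ(x−M)² = 7441019.43; s = √(7441019.43/13) = 756.562
Cutoffs: 962.571 ± 2·756.562 → [-550.6, 2475.7]
Outside: 3540 → excluded.
Retained (n=13): Σ = 9936, mean = 9936/13 = 764.308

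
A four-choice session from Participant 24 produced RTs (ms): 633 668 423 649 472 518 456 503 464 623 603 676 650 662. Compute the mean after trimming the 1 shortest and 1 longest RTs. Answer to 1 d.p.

575.1 ms

Sorted: 423, 456, 464, 472, 503, 518, 603, 623, 633, 649, 650, 662, 668, 676
Drop lowest 1 (423) and highest 1 (676)
Remaining (n=12): Σ = 6901, mean = 6901/12 = 575.083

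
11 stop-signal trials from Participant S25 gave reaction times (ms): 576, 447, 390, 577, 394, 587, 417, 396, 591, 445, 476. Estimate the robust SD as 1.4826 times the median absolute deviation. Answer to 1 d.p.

78.6 ms

Sorted: 390, 394, 396, 417, 445, 447, 476, 576, 577, 587, 591 → median = 447
|x − 447| sorted: 0, 2, 29, 30, 51, 53, 57, 129, 130, 140, 144 → MAD = 53
Robust SD ≈ 1.4826 × 53 = 78.578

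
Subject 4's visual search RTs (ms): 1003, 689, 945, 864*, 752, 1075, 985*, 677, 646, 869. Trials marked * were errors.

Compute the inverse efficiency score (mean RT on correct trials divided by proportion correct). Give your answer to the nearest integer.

1040 ms

Correct trials (n=8): 1003, 689, 945, 752, 1075, 677, 646, 869
Mean correct RT = 6656/8 = 832.0000 ms
Proportion correct = 8/10
IES = 832.0000 / (8/10) = 1040.000 ms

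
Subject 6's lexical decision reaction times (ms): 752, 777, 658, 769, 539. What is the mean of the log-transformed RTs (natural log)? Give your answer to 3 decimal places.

ln(RT): 6.6227, 6.6554, 6.4892, 6.6451, 6.2897
Σ ln(RT) = 32.7022
Mean = 32.7022/5 = 6.54044

6.540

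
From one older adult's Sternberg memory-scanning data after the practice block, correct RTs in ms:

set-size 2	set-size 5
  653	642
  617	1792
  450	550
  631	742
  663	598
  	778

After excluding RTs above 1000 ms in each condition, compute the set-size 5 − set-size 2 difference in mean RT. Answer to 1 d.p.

59.2 ms

set-size 5: exclude 1792
M(set-size 2) = 3014/5 = 602.800
M(set-size 5) = 3310/5 = 662.000
Difference = 662.000 − 602.800 = 59.200 ms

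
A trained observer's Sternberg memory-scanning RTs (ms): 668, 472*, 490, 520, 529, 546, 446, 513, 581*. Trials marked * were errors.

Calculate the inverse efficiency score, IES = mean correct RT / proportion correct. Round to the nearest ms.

682 ms

Correct trials (n=7): 668, 490, 520, 529, 546, 446, 513
Mean correct RT = 3712/7 = 530.2857 ms
Proportion correct = 7/9
IES = 530.2857 / (7/9) = 681.796 ms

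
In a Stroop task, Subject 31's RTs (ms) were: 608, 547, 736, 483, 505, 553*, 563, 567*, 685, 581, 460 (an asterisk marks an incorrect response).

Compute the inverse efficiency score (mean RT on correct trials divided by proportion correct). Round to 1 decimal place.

701.8 ms

Correct trials (n=9): 608, 547, 736, 483, 505, 563, 685, 581, 460
Mean correct RT = 5168/9 = 574.2222 ms
Proportion correct = 9/11
IES = 574.2222 / (9/11) = 701.827 ms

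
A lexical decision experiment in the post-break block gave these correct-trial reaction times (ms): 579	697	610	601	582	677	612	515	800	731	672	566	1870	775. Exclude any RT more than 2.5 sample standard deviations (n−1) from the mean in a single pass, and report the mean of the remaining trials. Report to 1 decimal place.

n = 14, ΣRT = 10287, M = 734.786
Σ(x−M)² = 1476258.36; s = √(1476258.36/13) = 336.984
Cutoffs: 734.786 ± 2.5·336.984 → [-107.7, 1577.2]
Outside: 1870 → excluded.
Retained (n=13): Σ = 8417, mean = 8417/13 = 647.462

647.5 ms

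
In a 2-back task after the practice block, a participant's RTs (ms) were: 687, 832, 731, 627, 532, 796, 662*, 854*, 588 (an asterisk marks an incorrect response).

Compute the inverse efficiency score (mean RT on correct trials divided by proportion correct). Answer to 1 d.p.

Correct trials (n=7): 687, 832, 731, 627, 532, 796, 588
Mean correct RT = 4793/7 = 684.7143 ms
Proportion correct = 7/9
IES = 684.7143 / (7/9) = 880.347 ms

880.3 ms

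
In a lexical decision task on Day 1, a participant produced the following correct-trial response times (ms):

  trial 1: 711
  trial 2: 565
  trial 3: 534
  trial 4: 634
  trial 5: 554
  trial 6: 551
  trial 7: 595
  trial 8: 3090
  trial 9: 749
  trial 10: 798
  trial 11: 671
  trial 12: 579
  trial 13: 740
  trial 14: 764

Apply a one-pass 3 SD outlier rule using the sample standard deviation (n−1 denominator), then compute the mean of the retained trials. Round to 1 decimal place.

649.6 ms

n = 14, ΣRT = 11535, M = 823.929
Σ(x−M)² = 5635066.93; s = √(5635066.93/13) = 658.382
Cutoffs: 823.929 ± 3·658.382 → [-1151.2, 2799.1]
Outside: 3090 → excluded.
Retained (n=13): Σ = 8445, mean = 8445/13 = 649.615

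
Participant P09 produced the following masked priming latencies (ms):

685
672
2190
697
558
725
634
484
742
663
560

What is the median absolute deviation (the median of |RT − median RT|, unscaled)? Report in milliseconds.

Sorted: 484, 558, 560, 634, 663, 672, 685, 697, 725, 742, 2190 → median = 672
|x − 672|: 13, 0, 1518, 25, 114, 53, 38, 188, 70, 9, 112
Sorted deviations: 0, 9, 13, 25, 38, 53, 70, 112, 114, 188, 1518 → MAD = 53

53 ms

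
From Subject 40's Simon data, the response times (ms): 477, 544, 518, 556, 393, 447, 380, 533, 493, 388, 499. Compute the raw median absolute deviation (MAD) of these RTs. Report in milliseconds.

46 ms

Sorted: 380, 388, 393, 447, 477, 493, 499, 518, 533, 544, 556 → median = 493
|x − 493|: 16, 51, 25, 63, 100, 46, 113, 40, 0, 105, 6
Sorted deviations: 0, 6, 16, 25, 40, 46, 51, 63, 100, 105, 113 → MAD = 46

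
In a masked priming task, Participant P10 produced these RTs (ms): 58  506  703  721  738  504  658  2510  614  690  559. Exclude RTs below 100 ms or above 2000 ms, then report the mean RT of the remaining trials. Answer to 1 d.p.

632.6 ms

Excluded: 58, 2510
Retained (n=9): Σ = 5693
Mean = 5693/9 = 632.5556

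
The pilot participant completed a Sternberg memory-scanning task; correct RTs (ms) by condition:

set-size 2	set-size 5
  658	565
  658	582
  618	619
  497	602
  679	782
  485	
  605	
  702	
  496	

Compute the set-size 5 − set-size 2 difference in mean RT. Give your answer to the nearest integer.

30 ms

M(set-size 2) = 5398/9 = 599.778
M(set-size 5) = 3150/5 = 630.000
Difference = 630.000 − 599.778 = 30.222 ms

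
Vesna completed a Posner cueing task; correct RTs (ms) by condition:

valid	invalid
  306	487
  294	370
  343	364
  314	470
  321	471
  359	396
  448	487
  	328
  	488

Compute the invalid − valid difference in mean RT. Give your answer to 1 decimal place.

88.3 ms

M(valid) = 2385/7 = 340.714
M(invalid) = 3861/9 = 429.000
Difference = 429.000 − 340.714 = 88.286 ms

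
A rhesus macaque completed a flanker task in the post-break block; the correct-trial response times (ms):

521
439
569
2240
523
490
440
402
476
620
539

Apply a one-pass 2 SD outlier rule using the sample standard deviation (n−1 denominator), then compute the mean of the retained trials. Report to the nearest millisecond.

502 ms

n = 11, ΣRT = 7259, M = 659.909
Σ(x−M)² = 2785572.91; s = √(2785572.91/10) = 527.785
Cutoffs: 659.909 ± 2·527.785 → [-395.7, 1715.5]
Outside: 2240 → excluded.
Retained (n=10): Σ = 5019, mean = 5019/10 = 501.900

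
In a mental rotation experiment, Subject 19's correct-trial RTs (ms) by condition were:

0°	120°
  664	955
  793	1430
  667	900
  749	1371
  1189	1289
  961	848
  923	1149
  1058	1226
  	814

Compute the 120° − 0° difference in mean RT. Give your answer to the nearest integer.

M(0°) = 7004/8 = 875.500
M(120°) = 9982/9 = 1109.111
Difference = 1109.111 − 875.500 = 233.611 ms

234 ms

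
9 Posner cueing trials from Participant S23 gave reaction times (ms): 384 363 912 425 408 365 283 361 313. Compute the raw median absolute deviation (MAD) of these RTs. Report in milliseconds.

43 ms

Sorted: 283, 313, 361, 363, 365, 384, 408, 425, 912 → median = 365
|x − 365|: 19, 2, 547, 60, 43, 0, 82, 4, 52
Sorted deviations: 0, 2, 4, 19, 43, 52, 60, 82, 547 → MAD = 43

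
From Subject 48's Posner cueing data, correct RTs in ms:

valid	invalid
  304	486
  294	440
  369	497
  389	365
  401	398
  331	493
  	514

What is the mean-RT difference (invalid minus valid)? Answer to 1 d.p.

M(valid) = 2088/6 = 348.000
M(invalid) = 3193/7 = 456.143
Difference = 456.143 − 348.000 = 108.143 ms

108.1 ms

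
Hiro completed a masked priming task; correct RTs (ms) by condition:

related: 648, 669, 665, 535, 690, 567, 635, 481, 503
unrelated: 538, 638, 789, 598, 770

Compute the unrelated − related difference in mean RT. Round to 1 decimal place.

67.4 ms

M(related) = 5393/9 = 599.222
M(unrelated) = 3333/5 = 666.600
Difference = 666.600 − 599.222 = 67.378 ms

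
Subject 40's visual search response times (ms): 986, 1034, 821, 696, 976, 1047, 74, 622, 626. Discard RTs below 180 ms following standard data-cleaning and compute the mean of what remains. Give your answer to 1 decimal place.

Excluded: 74
Retained (n=8): Σ = 6808
Mean = 6808/8 = 851.0000

851.0 ms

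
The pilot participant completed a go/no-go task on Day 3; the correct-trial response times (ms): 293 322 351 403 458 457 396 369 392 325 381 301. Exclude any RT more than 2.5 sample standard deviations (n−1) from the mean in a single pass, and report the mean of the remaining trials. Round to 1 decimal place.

370.7 ms

n = 12, ΣRT = 4448, M = 370.667
Σ(x−M)² = 33058.67; s = √(33058.67/11) = 54.821
Cutoffs: 370.667 ± 2.5·54.821 → [233.6, 507.7]
No RTs fall outside the cutoffs; all 12 retained. Mean = 4448/12 = 370.667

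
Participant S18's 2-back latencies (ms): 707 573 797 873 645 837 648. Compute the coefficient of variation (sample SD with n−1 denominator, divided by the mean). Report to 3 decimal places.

0.154

n = 7, Σ = 5080, M = 725.7143
Σ(x−M)² = 75385.429; s = √(75385.429/6) = 112.0903
CV = 112.0903 / 725.7143 = 0.15446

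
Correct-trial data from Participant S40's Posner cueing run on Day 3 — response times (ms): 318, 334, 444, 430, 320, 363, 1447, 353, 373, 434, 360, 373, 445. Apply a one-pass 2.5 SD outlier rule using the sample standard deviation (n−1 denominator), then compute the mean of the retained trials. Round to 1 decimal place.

378.9 ms

n = 13, ΣRT = 5994, M = 461.077
Σ(x−M)² = 1077846.92; s = √(1077846.92/12) = 299.701
Cutoffs: 461.077 ± 2.5·299.701 → [-288.2, 1210.3]
Outside: 1447 → excluded.
Retained (n=12): Σ = 4547, mean = 4547/12 = 378.917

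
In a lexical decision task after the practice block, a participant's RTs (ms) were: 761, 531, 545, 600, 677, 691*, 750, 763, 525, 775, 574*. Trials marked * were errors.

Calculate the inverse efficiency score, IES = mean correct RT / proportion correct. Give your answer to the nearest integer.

Correct trials (n=9): 761, 531, 545, 600, 677, 750, 763, 525, 775
Mean correct RT = 5927/9 = 658.5556 ms
Proportion correct = 9/11
IES = 658.5556 / (9/11) = 804.901 ms

805 ms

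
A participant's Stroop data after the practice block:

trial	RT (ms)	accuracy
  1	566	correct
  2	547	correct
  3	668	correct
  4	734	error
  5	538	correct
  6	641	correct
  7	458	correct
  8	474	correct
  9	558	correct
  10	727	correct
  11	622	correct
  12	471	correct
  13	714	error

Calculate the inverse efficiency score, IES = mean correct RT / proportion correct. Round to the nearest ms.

Correct trials (n=11): 566, 547, 668, 538, 641, 458, 474, 558, 727, 622, 471
Mean correct RT = 6270/11 = 570.0000 ms
Proportion correct = 11/13
IES = 570.0000 / (11/13) = 673.636 ms

674 ms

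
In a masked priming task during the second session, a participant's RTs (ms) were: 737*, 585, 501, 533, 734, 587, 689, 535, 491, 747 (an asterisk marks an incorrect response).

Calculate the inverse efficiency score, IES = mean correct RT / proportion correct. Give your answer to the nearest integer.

667 ms

Correct trials (n=9): 585, 501, 533, 734, 587, 689, 535, 491, 747
Mean correct RT = 5402/9 = 600.2222 ms
Proportion correct = 9/10
IES = 600.2222 / (9/10) = 666.914 ms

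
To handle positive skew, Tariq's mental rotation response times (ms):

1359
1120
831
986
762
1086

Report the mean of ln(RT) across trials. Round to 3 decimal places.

6.913

ln(RT): 7.2145, 7.0211, 6.7226, 6.8937, 6.6359, 6.9903
Σ ln(RT) = 41.4781
Mean = 41.4781/6 = 6.91301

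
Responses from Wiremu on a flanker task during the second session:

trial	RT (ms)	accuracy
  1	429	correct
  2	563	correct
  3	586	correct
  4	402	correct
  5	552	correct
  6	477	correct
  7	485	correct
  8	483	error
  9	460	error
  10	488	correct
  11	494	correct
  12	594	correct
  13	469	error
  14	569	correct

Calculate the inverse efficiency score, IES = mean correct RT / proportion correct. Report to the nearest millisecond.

652 ms

Correct trials (n=11): 429, 563, 586, 402, 552, 477, 485, 488, 494, 594, 569
Mean correct RT = 5639/11 = 512.6364 ms
Proportion correct = 11/14
IES = 512.6364 / (11/14) = 652.446 ms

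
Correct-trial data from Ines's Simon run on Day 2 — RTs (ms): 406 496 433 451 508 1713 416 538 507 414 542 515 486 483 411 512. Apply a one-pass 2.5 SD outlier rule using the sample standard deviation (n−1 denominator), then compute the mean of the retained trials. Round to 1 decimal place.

474.5 ms

n = 16, ΣRT = 8831, M = 551.938
Σ(x−M)² = 1470498.94; s = √(1470498.94/15) = 313.103
Cutoffs: 551.938 ± 2.5·313.103 → [-230.8, 1334.7]
Outside: 1713 → excluded.
Retained (n=15): Σ = 7118, mean = 7118/15 = 474.533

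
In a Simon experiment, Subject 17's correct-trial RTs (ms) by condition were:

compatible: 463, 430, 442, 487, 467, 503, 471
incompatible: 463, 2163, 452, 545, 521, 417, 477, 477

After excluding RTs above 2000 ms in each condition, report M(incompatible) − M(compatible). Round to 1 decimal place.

12.7 ms

incompatible: exclude 2163
M(compatible) = 3263/7 = 466.143
M(incompatible) = 3352/7 = 478.857
Difference = 478.857 − 466.143 = 12.714 ms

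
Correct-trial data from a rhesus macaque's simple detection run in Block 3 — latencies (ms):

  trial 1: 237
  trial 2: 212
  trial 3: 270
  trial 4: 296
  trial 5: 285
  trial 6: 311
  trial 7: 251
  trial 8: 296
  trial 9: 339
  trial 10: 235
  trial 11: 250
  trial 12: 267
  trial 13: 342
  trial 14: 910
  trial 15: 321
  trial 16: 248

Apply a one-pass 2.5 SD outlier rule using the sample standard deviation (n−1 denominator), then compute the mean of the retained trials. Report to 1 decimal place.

n = 16, ΣRT = 5070, M = 316.875
Σ(x−M)² = 397179.75; s = √(397179.75/15) = 162.723
Cutoffs: 316.875 ± 2.5·162.723 → [-89.9, 723.7]
Outside: 910 → excluded.
Retained (n=15): Σ = 4160, mean = 4160/15 = 277.333

277.3 ms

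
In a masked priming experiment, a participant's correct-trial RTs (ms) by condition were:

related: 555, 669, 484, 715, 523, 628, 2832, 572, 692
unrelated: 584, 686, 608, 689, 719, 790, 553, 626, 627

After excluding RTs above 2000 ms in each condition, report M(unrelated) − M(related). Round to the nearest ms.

49 ms

related: exclude 2832
M(related) = 4838/8 = 604.750
M(unrelated) = 5882/9 = 653.556
Difference = 653.556 − 604.750 = 48.806 ms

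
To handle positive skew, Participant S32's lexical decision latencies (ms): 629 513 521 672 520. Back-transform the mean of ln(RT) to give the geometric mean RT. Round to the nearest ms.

567 ms

ln(RT): 6.4441, 6.2403, 6.2558, 6.5103, 6.2538
Mean ln(RT) = 31.7042/5 = 6.34085
Geometric mean = exp(6.34085) = 567.28 ms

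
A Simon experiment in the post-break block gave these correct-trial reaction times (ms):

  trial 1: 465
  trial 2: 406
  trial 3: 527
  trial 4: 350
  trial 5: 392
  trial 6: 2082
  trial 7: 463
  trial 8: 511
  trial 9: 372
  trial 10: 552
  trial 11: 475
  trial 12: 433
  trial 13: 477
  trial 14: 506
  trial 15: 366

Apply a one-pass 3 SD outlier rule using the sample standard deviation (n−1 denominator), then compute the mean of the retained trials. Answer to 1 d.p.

n = 15, ΣRT = 8377, M = 558.467
Σ(x−M)² = 2540615.73; s = √(2540615.73/14) = 425.996
Cutoffs: 558.467 ± 3·425.996 → [-719.5, 1836.5]
Outside: 2082 → excluded.
Retained (n=14): Σ = 6295, mean = 6295/14 = 449.643

449.6 ms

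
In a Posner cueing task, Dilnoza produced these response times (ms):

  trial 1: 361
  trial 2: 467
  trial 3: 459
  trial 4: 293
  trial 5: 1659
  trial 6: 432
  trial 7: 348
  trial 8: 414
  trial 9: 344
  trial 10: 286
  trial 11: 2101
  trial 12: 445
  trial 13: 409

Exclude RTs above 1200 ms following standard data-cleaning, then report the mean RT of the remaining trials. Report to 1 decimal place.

Excluded: 1659, 2101
Retained (n=11): Σ = 4258
Mean = 4258/11 = 387.0909

387.1 ms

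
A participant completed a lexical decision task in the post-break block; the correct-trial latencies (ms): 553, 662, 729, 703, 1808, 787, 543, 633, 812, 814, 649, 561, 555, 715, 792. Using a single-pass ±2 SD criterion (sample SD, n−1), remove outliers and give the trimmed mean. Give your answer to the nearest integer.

n = 15, ΣRT = 11316, M = 754.400
Σ(x−M)² = 1321059.60; s = √(1321059.60/14) = 307.183
Cutoffs: 754.400 ± 2·307.183 → [140.0, 1368.8]
Outside: 1808 → excluded.
Retained (n=14): Σ = 9508, mean = 9508/14 = 679.143

679 ms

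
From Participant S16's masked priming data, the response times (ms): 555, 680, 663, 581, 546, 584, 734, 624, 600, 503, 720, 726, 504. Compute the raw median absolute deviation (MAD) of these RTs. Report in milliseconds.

63 ms

Sorted: 503, 504, 546, 555, 581, 584, 600, 624, 663, 680, 720, 726, 734 → median = 600
|x − 600|: 45, 80, 63, 19, 54, 16, 134, 24, 0, 97, 120, 126, 96
Sorted deviations: 0, 16, 19, 24, 45, 54, 63, 80, 96, 97, 120, 126, 134 → MAD = 63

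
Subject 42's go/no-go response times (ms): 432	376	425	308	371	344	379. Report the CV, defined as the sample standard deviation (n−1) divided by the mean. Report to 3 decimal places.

0.115

n = 7, Σ = 2635, M = 376.4286
Σ(x−M)² = 11217.714; s = √(11217.714/6) = 43.2391
CV = 43.2391 / 376.4286 = 0.11487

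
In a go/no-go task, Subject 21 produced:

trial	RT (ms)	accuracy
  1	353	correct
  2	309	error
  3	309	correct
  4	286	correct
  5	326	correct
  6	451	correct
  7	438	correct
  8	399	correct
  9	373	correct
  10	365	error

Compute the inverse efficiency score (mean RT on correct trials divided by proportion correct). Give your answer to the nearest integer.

Correct trials (n=8): 353, 309, 286, 326, 451, 438, 399, 373
Mean correct RT = 2935/8 = 366.8750 ms
Proportion correct = 8/10
IES = 366.8750 / (8/10) = 458.594 ms

459 ms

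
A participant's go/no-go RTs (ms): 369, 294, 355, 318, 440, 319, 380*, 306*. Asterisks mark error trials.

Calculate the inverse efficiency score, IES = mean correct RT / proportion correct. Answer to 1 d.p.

Correct trials (n=6): 369, 294, 355, 318, 440, 319
Mean correct RT = 2095/6 = 349.1667 ms
Proportion correct = 6/8
IES = 349.1667 / (6/8) = 465.556 ms

465.6 ms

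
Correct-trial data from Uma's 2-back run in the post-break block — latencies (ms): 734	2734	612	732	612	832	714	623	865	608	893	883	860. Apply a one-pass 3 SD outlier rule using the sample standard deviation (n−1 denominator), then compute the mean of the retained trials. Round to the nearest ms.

747 ms

n = 13, ΣRT = 11702, M = 900.154
Σ(x−M)² = 3789599.69; s = √(3789599.69/12) = 561.961
Cutoffs: 900.154 ± 3·561.961 → [-785.7, 2586.0]
Outside: 2734 → excluded.
Retained (n=12): Σ = 8968, mean = 8968/12 = 747.333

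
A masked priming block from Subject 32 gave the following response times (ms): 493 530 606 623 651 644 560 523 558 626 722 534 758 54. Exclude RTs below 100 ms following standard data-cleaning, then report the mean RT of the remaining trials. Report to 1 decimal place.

Excluded: 54
Retained (n=13): Σ = 7828
Mean = 7828/13 = 602.1538

602.2 ms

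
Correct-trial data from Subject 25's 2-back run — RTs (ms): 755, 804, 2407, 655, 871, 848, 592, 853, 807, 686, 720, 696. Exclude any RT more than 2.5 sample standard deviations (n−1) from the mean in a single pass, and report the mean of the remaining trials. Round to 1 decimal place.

n = 12, ΣRT = 10694, M = 891.167
Σ(x−M)² = 2589457.67; s = √(2589457.67/11) = 485.186
Cutoffs: 891.167 ± 2.5·485.186 → [-321.8, 2104.1]
Outside: 2407 → excluded.
Retained (n=11): Σ = 8287, mean = 8287/11 = 753.364

753.4 ms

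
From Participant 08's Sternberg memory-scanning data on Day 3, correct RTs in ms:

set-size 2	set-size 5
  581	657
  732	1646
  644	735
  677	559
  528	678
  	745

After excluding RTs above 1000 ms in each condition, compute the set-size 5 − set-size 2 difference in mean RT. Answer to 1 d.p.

set-size 5: exclude 1646
M(set-size 2) = 3162/5 = 632.400
M(set-size 5) = 3374/5 = 674.800
Difference = 674.800 − 632.400 = 42.400 ms

42.4 ms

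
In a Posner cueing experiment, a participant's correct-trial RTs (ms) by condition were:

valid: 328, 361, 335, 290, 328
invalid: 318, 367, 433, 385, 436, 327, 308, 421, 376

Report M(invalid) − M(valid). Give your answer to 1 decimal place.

46.2 ms

M(valid) = 1642/5 = 328.400
M(invalid) = 3371/9 = 374.556
Difference = 374.556 − 328.400 = 46.156 ms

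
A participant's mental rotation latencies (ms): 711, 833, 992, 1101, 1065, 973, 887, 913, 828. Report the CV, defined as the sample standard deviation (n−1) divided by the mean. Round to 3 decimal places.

n = 9, Σ = 8303, M = 922.5556
Σ(x−M)² = 122572.222; s = √(122572.222/8) = 123.7802
CV = 123.7802 / 922.5556 = 0.13417

0.134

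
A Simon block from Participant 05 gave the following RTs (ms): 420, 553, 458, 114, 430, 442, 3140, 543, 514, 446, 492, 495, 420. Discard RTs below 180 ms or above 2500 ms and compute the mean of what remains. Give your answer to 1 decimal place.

Excluded: 114, 3140
Retained (n=11): Σ = 5213
Mean = 5213/11 = 473.9091

473.9 ms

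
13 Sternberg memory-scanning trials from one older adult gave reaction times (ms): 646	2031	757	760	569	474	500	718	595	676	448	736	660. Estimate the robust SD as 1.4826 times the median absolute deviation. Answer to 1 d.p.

134.9 ms

Sorted: 448, 474, 500, 569, 595, 646, 660, 676, 718, 736, 757, 760, 2031 → median = 660
|x − 660| sorted: 0, 14, 16, 58, 65, 76, 91, 97, 100, 160, 186, 212, 1371 → MAD = 91
Robust SD ≈ 1.4826 × 91 = 134.917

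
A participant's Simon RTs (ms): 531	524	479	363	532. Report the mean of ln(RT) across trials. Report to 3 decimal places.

6.176

ln(RT): 6.2748, 6.2615, 6.1717, 5.8944, 6.2766
Σ ln(RT) = 30.8790
Mean = 30.8790/5 = 6.17580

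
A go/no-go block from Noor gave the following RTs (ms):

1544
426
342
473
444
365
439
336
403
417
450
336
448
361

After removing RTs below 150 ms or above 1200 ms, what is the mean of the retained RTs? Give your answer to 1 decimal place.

403.1 ms

Excluded: 1544
Retained (n=13): Σ = 5240
Mean = 5240/13 = 403.0769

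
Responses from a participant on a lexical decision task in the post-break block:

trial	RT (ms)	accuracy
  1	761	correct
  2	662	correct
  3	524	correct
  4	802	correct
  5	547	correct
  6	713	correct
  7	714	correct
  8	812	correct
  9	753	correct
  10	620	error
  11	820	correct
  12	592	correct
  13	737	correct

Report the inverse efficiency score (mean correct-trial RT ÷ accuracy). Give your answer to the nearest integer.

762 ms

Correct trials (n=12): 761, 662, 524, 802, 547, 713, 714, 812, 753, 820, 592, 737
Mean correct RT = 8437/12 = 703.0833 ms
Proportion correct = 12/13
IES = 703.0833 / (12/13) = 761.674 ms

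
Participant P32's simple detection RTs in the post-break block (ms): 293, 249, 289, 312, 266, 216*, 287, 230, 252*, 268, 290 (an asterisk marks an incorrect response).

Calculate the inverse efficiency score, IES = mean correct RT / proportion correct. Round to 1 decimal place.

Correct trials (n=9): 293, 249, 289, 312, 266, 287, 230, 268, 290
Mean correct RT = 2484/9 = 276.0000 ms
Proportion correct = 9/11
IES = 276.0000 / (9/11) = 337.333 ms

337.3 ms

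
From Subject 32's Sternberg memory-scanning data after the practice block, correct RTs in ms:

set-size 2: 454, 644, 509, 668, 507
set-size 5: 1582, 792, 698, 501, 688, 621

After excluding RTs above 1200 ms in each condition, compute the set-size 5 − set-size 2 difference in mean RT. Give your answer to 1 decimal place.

set-size 5: exclude 1582
M(set-size 2) = 2782/5 = 556.400
M(set-size 5) = 3300/5 = 660.000
Difference = 660.000 − 556.400 = 103.600 ms

103.6 ms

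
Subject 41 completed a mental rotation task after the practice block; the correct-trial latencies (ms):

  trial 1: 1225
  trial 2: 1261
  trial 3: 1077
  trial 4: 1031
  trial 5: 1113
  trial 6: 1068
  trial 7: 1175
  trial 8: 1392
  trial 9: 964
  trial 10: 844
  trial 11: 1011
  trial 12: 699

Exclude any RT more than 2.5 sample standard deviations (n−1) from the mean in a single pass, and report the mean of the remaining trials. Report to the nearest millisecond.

1072 ms

n = 12, ΣRT = 12860, M = 1071.667
Σ(x−M)² = 382038.67; s = √(382038.67/11) = 186.362
Cutoffs: 1071.667 ± 2.5·186.362 → [605.8, 1537.6]
No RTs fall outside the cutoffs; all 12 retained. Mean = 12860/12 = 1071.667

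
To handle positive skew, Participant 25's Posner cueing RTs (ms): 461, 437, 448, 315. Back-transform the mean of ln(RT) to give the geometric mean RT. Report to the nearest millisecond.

411 ms

ln(RT): 6.1334, 6.0799, 6.1048, 5.7526
Mean ln(RT) = 24.0707/4 = 6.01767
Geometric mean = exp(6.01767) = 410.62 ms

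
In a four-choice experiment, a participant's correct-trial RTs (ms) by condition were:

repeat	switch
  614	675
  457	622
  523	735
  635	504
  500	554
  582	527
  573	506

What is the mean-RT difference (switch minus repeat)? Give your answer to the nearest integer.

34 ms

M(repeat) = 3884/7 = 554.857
M(switch) = 4123/7 = 589.000
Difference = 589.000 − 554.857 = 34.143 ms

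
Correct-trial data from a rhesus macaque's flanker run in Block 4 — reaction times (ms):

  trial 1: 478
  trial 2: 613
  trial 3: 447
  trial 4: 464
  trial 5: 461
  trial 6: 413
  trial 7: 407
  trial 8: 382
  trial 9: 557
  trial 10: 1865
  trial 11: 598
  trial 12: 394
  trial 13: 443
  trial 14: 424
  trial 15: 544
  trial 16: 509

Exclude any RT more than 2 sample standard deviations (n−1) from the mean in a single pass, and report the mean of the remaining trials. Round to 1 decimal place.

475.6 ms

n = 16, ΣRT = 8999, M = 562.438
Σ(x−M)² = 1885001.94; s = √(1885001.94/15) = 354.495
Cutoffs: 562.438 ± 2·354.495 → [-146.6, 1271.4]
Outside: 1865 → excluded.
Retained (n=15): Σ = 7134, mean = 7134/15 = 475.600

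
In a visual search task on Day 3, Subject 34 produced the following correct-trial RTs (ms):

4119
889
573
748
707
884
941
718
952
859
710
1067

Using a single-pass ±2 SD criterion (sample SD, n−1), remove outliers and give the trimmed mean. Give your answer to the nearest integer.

n = 12, ΣRT = 13167, M = 1097.250
Σ(x−M)² = 10165908.25; s = √(10165908.25/11) = 961.339
Cutoffs: 1097.250 ± 2·961.339 → [-825.4, 3019.9]
Outside: 4119 → excluded.
Retained (n=11): Σ = 9048, mean = 9048/11 = 822.545

823 ms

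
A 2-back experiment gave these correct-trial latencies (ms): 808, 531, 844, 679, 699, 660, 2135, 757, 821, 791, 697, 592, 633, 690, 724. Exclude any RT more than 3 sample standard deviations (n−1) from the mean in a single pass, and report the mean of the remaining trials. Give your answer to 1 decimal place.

709.0 ms

n = 15, ΣRT = 12061, M = 804.067
Σ(x−M)² = 2002788.93; s = √(2002788.93/14) = 378.228
Cutoffs: 804.067 ± 3·378.228 → [-330.6, 1938.8]
Outside: 2135 → excluded.
Retained (n=14): Σ = 9926, mean = 9926/14 = 709.000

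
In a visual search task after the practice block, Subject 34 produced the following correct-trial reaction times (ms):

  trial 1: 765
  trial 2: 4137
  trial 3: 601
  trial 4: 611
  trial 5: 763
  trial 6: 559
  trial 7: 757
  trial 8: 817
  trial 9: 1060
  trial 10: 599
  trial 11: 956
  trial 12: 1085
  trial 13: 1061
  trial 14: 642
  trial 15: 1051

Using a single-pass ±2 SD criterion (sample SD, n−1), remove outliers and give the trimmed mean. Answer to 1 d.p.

n = 15, ΣRT = 15464, M = 1030.933
Σ(x−M)² = 10843398.93; s = √(10843398.93/14) = 880.073
Cutoffs: 1030.933 ± 2·880.073 → [-729.2, 2791.1]
Outside: 4137 → excluded.
Retained (n=14): Σ = 11327, mean = 11327/14 = 809.071

809.1 ms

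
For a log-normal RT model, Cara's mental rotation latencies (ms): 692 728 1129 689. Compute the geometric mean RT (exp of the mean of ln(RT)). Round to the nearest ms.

791 ms

ln(RT): 6.5396, 6.5903, 7.0291, 6.5352
Mean ln(RT) = 26.6942/4 = 6.67355
Geometric mean = exp(6.67355) = 791.20 ms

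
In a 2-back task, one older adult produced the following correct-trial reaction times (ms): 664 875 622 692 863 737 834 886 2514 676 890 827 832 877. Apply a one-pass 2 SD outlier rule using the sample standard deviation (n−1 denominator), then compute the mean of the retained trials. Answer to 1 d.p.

n = 14, ΣRT = 12789, M = 913.500
Σ(x−M)² = 2872561.50; s = √(2872561.50/13) = 470.070
Cutoffs: 913.500 ± 2·470.070 → [-26.6, 1853.6]
Outside: 2514 → excluded.
Retained (n=13): Σ = 10275, mean = 10275/13 = 790.385

790.4 ms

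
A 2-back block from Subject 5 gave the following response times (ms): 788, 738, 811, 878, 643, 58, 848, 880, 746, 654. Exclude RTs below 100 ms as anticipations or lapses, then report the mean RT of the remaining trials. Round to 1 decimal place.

776.2 ms

Excluded: 58
Retained (n=9): Σ = 6986
Mean = 6986/9 = 776.2222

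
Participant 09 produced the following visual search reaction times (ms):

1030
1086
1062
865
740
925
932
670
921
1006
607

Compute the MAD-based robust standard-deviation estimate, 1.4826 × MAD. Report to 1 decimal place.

155.7 ms

Sorted: 607, 670, 740, 865, 921, 925, 932, 1006, 1030, 1062, 1086 → median = 925
|x − 925| sorted: 0, 4, 7, 60, 81, 105, 137, 161, 185, 255, 318 → MAD = 105
Robust SD ≈ 1.4826 × 105 = 155.673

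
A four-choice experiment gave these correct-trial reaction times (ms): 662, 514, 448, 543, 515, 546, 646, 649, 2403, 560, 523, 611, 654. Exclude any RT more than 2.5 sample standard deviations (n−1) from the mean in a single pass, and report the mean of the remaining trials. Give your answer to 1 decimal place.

n = 13, ΣRT = 9274, M = 713.385
Σ(x−M)² = 3146497.08; s = √(3146497.08/12) = 512.063
Cutoffs: 713.385 ± 2.5·512.063 → [-566.8, 1993.5]
Outside: 2403 → excluded.
Retained (n=12): Σ = 6871, mean = 6871/12 = 572.583

572.6 ms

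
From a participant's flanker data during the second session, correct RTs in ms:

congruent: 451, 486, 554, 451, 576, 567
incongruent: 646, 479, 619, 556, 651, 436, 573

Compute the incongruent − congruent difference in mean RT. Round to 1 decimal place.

M(congruent) = 3085/6 = 514.167
M(incongruent) = 3960/7 = 565.714
Difference = 565.714 − 514.167 = 51.548 ms

51.5 ms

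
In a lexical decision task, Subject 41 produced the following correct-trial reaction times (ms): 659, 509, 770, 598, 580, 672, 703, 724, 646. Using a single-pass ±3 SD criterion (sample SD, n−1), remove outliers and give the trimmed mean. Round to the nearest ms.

651 ms

n = 9, ΣRT = 5861, M = 651.222
Σ(x−M)² = 50737.56; s = √(50737.56/8) = 79.638
Cutoffs: 651.222 ± 3·79.638 → [412.3, 890.1]
No RTs fall outside the cutoffs; all 9 retained. Mean = 5861/9 = 651.222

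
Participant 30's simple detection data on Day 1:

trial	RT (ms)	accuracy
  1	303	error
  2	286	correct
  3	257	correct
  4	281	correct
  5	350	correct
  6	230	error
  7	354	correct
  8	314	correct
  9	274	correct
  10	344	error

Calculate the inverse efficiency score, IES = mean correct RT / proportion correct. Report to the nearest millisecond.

Correct trials (n=7): 286, 257, 281, 350, 354, 314, 274
Mean correct RT = 2116/7 = 302.2857 ms
Proportion correct = 7/10
IES = 302.2857 / (7/10) = 431.837 ms

432 ms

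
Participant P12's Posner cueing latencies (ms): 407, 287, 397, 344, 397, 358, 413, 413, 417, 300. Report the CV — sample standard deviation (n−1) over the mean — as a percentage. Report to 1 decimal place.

13.0%

n = 10, Σ = 3733, M = 373.3000
Σ(x−M)² = 21234.100; s = √(21234.100/9) = 48.5731
CV = 48.5731 / 373.3000 = 0.13012 = 13.012%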